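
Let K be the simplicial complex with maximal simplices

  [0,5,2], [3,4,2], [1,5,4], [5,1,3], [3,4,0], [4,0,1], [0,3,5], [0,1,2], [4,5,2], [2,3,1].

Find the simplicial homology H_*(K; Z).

K has 6 vertices, 15 edges, 10 triangles.
rank ∂_0 = 0, rank ∂_1 = 5 ⇒ b_0 = 6 − 0 − 5 = 1; all invariant factors of ∂_1 are 1 so no torsion. So H_0 ≅ Z.
rank ∂_1 = 5, rank ∂_2 = 10 ⇒ b_1 = 15 − 5 − 10 = 0; ∂_2 has invariant factor(s) [2] giving torsion. So H_1 ≅ Z/2Z.
rank ∂_2 = 10, rank ∂_3 = 0 ⇒ b_2 = 10 − 10 − 0 = 0. So H_2 ≅ 0.

H_0 ≅ Z,  H_1 ≅ Z/2Z,  H_2 = 0.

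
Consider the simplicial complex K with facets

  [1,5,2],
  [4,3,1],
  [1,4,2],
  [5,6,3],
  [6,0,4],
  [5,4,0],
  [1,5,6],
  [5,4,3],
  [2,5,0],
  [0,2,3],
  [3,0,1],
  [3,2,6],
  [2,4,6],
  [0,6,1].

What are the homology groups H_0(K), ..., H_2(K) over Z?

We work with the vertex ordering 0 < 1 < 2 < 3 < 4 < 5 < 6. The simplices of K, each written with vertices in increasing order, are:

  0-simplices (7): [0], [1], [2], [3], [4], [5], [6]
  1-simplices (21): [0,1], [0,2], [0,3], [0,4], [0,5], [0,6], [1,2], [1,3], [1,4], [1,5], [1,6], [2,3], [2,4], [2,5], [2,6], [3,4], [3,5], [3,6], [4,5], [4,6], [5,6]
  2-simplices (14): [0,1,3], [0,1,6], [0,2,3], [0,2,5], [0,4,5], [0,4,6], [1,2,4], [1,2,5], [1,3,4], [1,5,6], [2,3,6], [2,4,6], [3,4,5], [3,5,6]

giving chain groups C_0 ≅ Z^7, C_1 ≅ Z^21, C_2 ≅ Z^14.

∂_1: C_1 → C_0 maps an edge to its endpoints' difference, ∂[p,q] = q − p.
This gives a 7×21 integer matrix of rank 6; reducing to Smith normal form yields diagonal entries (1,1,1,1,1,1).

∂_2: C_2 → C_1 acts by ∂[p,q,r] = [q,r] − [p,r] + [p,q]. For instance
  ∂[3,5,6] = [5,6] − [3,6] + [3,5],
  ∂[0,2,3] = [2,3] − [0,3] + [0,2].
The 21×14 boundary matrix has rank 13 and Smith normal form diag(1,1,1,1,1,1,1,1,1,1,1,1,1).

From H_k ≅ ker(∂_k) / im(∂_{k+1}) we obtain:

  H_0: rank C_0 − rank ∂_1 = 7 − 6 = 1, and the invariant factors of ∂_1 are all 1, so H_0 = Z.
  H_1: rank ker ∂_1 − rank ∂_2 = (21 − 6) − 13 = 2, and the invariant factors of ∂_2 are all 1, so H_1 = Z^2.
  H_2: rank ker ∂_2 − rank ∂_3 = (14 − 13) − 0 = 1, and there is no ∂_3, so H_2 = Z.

H_0 = Z,  H_1 = Z^2,  H_2 = Z.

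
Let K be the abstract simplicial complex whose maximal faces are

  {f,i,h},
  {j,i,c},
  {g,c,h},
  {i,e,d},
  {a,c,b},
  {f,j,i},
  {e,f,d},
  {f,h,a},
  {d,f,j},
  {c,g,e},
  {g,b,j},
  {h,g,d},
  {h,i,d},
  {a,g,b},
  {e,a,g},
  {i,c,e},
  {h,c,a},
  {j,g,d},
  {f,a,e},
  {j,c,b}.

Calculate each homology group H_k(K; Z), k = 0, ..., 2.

We work with the vertex ordering a < b < c < d < e < f < g < h < i < j. The simplices of K, each written with vertices in increasing order, are:

  0-simplices (10): a, b, c, d, e, f, g, h, i, j
  1-simplices (30): ab, ac, ae, af, ag, ah, bc, bg, bj, ce, cg, ch, ci, cj, de, df, dg, dh, di, dj, ef, eg, ei, fh, fi, fj, gh, gj, hi, ij
  2-simplices (20): abc, abg, ach, aef, aeg, afh, bcj, bgj, ceg, cei, cgh, cij, def, dei, dfj, dgh, dgj, dhi, fhi, fij

so the chain groups are C_0 ≅ Z^10, C_1 ≅ Z^30, C_2 ≅ Z^20.

∂_1: C_1 → C_0 is given by ∂[p,q] = [q] − [p].
The resulting 10×30 matrix has rank 9, and its Smith normal form has invariant factors (1,1,1,1,1,1,1,1,1).

∂_2: C_2 → C_1 maps a triangle to the signed sum of its edges. For instance
  ∂fij = ij − fj + fi,
  ∂bgj = gj − bj + bg.
The resulting 30×20 matrix has rank 20, and its Smith normal form has invariant factors (1,1,1,1,1,1,1,1,1,1,1,1,1,1,1,1,1,1,1,2).

From H_k ≅ ker(∂_k) / im(∂_{k+1}) we obtain:

  H_0: rank C_0 − rank ∂_1 = 10 − 9 = 1, and the invariant factors of ∂_1 are all 1, so H_0 = Z.
  H_1: rank ker ∂_1 − rank ∂_2 = (30 − 9) − 20 = 1, and ∂_2 has invariant factor 2 > 1, so H_1 = Z ⊕ Z/2.
  H_2: rank ker ∂_2 − rank ∂_3 = (20 − 20) − 0 = 0, and there is no ∂_3, so H_2 = 0.

As a check, the Euler characteristic is 10 − 30 + 20 = 0, which agrees with 1 − 1 + 0 = 0.

H_0 = Z,  H_1 = Z ⊕ Z/2,  H_2 = 0.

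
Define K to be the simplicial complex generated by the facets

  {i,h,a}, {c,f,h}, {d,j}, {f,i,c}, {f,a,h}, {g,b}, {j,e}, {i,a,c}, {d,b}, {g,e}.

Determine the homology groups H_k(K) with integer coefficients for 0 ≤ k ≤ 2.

Take the total order a < b < c < d < e < f < g < h < i < j on the vertex set. Then K (dimension 2) consists of the simplices:

  0-simplices (10): a, b, c, d, e, f, g, h, i, j
  1-simplices (15): ac, af, ah, ai, bd, bg, cf, ch, ci, dj, eg, ej, fh, fi, hi
  2-simplices (5): aci, afh, ahi, cfh, cfi

Hence C_0 ≅ Z^10, C_1 ≅ Z^15, C_2 ≅ Z^5.

Boundary ∂_1: C_1 → C_0 maps an edge to its endpoints' difference, ∂[p,q] = q − p. For instance
  ∂ci = i − c.
As a 10×15 matrix over Z this has rank 8, with invariant factors (1,1,1,1,1,1,1,1).

∂_2: C_2 → C_1 maps a triangle to the signed sum of its edges. For instance
  ∂cfh = fh − ch + cf,
  ∂cfi = fi − ci + cf.
The 15×5 boundary matrix has rank 5 and Smith normal form diag(1,1,1,1,1).

Now H_k = ker ∂_k / im ∂_{k+1}, so:

  H_0: rank C_0 − rank ∂_1 = 10 − 8 = 2, and the invariant factors of ∂_1 are all 1, so H_0 = Z^2.
  H_1: rank ker ∂_1 − rank ∂_2 = (15 − 8) − 5 = 2, and the invariant factors of ∂_2 are all 1, so H_1 = Z^2.
  H_2: rank ker ∂_2 − rank ∂_3 = (5 − 5) − 0 = 0, and there is no ∂_3, so H_2 = 0.

(K is a triangulation of the disjoint union of the Möbius band and the circle S^1.)

H_0 ≅ Z^2,  H_1 ≅ Z^2,  H_2 = 0.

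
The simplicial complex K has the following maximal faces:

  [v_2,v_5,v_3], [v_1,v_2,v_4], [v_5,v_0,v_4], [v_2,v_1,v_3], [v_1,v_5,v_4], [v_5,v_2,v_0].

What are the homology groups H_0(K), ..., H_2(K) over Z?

H_0 ≅ Z,  H_1 ≅ Z,  H_2 = 0.

K has 6 vertices, 12 edges, 6 triangles.
rank ∂_0 = 0, rank ∂_1 = 5 ⇒ b_0 = 6 − 0 − 5 = 1; all invariant factors of ∂_1 are 1 so no torsion. So H_0 = Z.
rank ∂_1 = 5, rank ∂_2 = 6 ⇒ b_1 = 12 − 5 − 6 = 1; all invariant factors of ∂_2 are 1 so no torsion. So H_1 = Z.
rank ∂_2 = 6, rank ∂_3 = 0 ⇒ b_2 = 6 − 6 − 0 = 0. So H_2 = 0.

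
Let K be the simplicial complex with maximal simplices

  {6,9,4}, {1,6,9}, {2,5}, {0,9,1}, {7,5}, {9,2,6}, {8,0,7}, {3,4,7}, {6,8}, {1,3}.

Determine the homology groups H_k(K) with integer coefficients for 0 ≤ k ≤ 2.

H_0 ≅ Z,  H_1 ≅ Z^4,  H_2 = 0.

We work with the vertex ordering 0 < 1 < 2 < 3 < 4 < 5 < 6 < 7 < 8 < 9. The simplices of K, each written with vertices in increasing order, are:

  0-simplices (10): [0], [1], [2], [3], [4], [5], [6], [7], [8], [9]
  1-simplices (19): [0,1], [0,7], [0,8], [0,9], [1,3], [1,6], [1,9], [2,5], [2,6], [2,9], [3,4], [3,7], [4,6], [4,7], [4,9], [5,7], [6,8], [6,9], [7,8]
  2-simplices (6): [0,1,9], [0,7,8], [1,6,9], [2,6,9], [3,4,7], [4,6,9]

Hence C_0 ≅ Z^10, C_1 ≅ Z^19, C_2 ≅ Z^6.

Boundary ∂_1: C_1 → C_0 sends each edge [p,q] (with p < q) to q − p.
As a 10×19 matrix over Z this has rank 9, with invariant factors (1,1,1,1,1,1,1,1,1).

∂_2: C_2 → C_1 maps a triangle to the signed sum of its edges. For instance
  ∂[0,1,9] = [1,9] − [0,9] + [0,1],
  ∂[2,6,9] = [6,9] − [2,9] + [2,6].
This gives a 19×6 integer matrix of rank 6; reducing to Smith normal form yields diagonal entries (1,1,1,1,1,1).

Computing H_k = (kernel of ∂_k) / (image of ∂_{k+1}):

  H_0: rank C_0 − rank ∂_1 = 10 − 9 = 1, and the invariant factors of ∂_1 are all 1, so H_0 ≅ Z.
  H_1: rank ker ∂_1 − rank ∂_2 = (19 − 9) − 6 = 4, and the invariant factors of ∂_2 are all 1, so H_1 ≅ Z^4.
  H_2: rank ker ∂_2 − rank ∂_3 = (6 − 6) − 0 = 0, and there is no ∂_3, so H_2 ≅ 0.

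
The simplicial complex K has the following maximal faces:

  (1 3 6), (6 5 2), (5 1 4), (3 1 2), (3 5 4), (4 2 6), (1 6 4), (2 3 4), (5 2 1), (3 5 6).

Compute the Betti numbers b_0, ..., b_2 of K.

K has 6 vertices, 15 edges, 10 triangles.
rank ∂_0 = 0, rank ∂_1 = 5 ⇒ b_0 = 6 − 0 − 5 = 1; all invariant factors of ∂_1 are 1 so no torsion. So H_0 ≅ Z.
rank ∂_1 = 5, rank ∂_2 = 10 ⇒ b_1 = 15 − 5 − 10 = 0; ∂_2 has invariant factor(s) [2] giving torsion. So H_1 ≅ Z/2.
rank ∂_2 = 10, rank ∂_3 = 0 ⇒ b_2 = 10 − 10 − 0 = 0. So H_2 ≅ 0.

b_0 = 1, b_1 = 0, b_2 = 0.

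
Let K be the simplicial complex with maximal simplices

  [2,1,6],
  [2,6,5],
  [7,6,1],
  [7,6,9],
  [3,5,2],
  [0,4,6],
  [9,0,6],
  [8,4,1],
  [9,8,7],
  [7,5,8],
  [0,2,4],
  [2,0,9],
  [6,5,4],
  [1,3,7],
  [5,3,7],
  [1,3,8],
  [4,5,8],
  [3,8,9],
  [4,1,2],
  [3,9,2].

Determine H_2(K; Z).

Take the total order 0 < 1 < 2 < 3 < 4 < 5 < 6 < 7 < 8 < 9 on the vertex set. Then K (dimension 2) consists of the simplices:

  0-simplices (10): [0], [1], [2], [3], [4], [5], [6], [7], [8], [9]
  1-simplices (30): (30 of them)
  2-simplices (20): (20 of them)

giving chain groups C_0 ≅ Z^10, C_1 ≅ Z^30, C_2 ≅ Z^20.

∂_1: C_1 → C_0 maps an edge to its endpoints' difference, ∂[p,q] = q − p. For instance
  ∂[2,6] = [6] − [2].
The resulting 10×30 matrix has rank 9, and its Smith normal form has invariant factors (1,1,1,1,1,1,1,1,1).

The boundary map ∂_2: C_2 → C_1 sends each 2-simplex [p,q,r] to [q,r] − [p,r] + [p,q]. For instance
  ∂[0,2,4] = [2,4] − [0,4] + [0,2],
  ∂[1,2,4] = [2,4] − [1,4] + [1,2].
The 30×20 boundary matrix has rank 20 and Smith normal form diag(1,1,1,1,1,1,1,1,1,1,1,1,1,1,1,1,1,1,1,2).

Reading off H_k = ker ∂_k / im ∂_{k+1}:

  H_2: rank ker ∂_2 − rank ∂_3 = (20 − 20) − 0 = 0, and there is no ∂_3, so H_2 = 0.

(K is a triangulation of the Klein bottle.)

H_2 = 0.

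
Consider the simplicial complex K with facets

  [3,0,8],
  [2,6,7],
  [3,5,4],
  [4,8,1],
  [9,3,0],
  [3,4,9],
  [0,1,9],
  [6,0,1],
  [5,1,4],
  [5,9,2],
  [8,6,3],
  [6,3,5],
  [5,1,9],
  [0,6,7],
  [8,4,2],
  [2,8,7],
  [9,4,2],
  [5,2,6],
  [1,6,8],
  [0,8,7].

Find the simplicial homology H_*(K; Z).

Order the vertices as 0 < 1 < 2 < 3 < 4 < 5 < 6 < 7 < 8 < 9. Listing each simplex with vertices in this order, K has dimension 2 with simplices:

  0-simplices (10): [0], [1], [2], [3], [4], [5], [6], [7], [8], [9]
  1-simplices (30): (30 of them)
  2-simplices (20): (20 of them)

Hence C_0 ≅ Z^10, C_1 ≅ Z^30, C_2 ≅ Z^20.

∂_1: C_1 → C_0 sends each edge [p,q] (with p < q) to q − p.
The resulting 10×30 matrix has rank 9, and its Smith normal form has invariant factors (1,1,1,1,1,1,1,1,1).

∂_2: C_2 → C_1 acts by ∂[p,q,r] = [q,r] − [p,r] + [p,q]. For instance
  ∂[2,4,9] = [4,9] − [2,9] + [2,4],
  ∂[1,4,5] = [4,5] − [1,5] + [1,4].
As a 30×20 matrix over Z this has rank 20, with invariant factors (1,1,1,1,1,1,1,1,1,1,1,1,1,1,1,1,1,1,1,2).

Computing H_k = (kernel of ∂_k) / (image of ∂_{k+1}):

  H_0: rank C_0 − rank ∂_1 = 10 − 9 = 1, and the invariant factors of ∂_1 are all 1, so H_0 ≅ Z.
  H_1: rank ker ∂_1 − rank ∂_2 = (30 − 9) − 20 = 1, and ∂_2 has invariant factor 2 > 1, so H_1 ≅ Z ⊕ Z/2Z.
  H_2: rank ker ∂_2 − rank ∂_3 = (20 − 20) − 0 = 0, and there is no ∂_3, so H_2 ≅ 0.

H_0 ≅ Z,  H_1 ≅ Z ⊕ Z/2Z,  H_2 = 0.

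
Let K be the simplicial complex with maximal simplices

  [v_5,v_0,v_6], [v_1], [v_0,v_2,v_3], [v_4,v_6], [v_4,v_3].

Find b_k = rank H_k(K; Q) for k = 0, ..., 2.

b_0 = 2, b_1 = 1, b_2 = 0.

Fix the vertex order v_0 < v_1 < v_2 < v_3 < v_4 < v_5 < v_6 and write every simplex with vertices in increasing order. Then dim K = 2 and the simplices of K are:

  0-simplices (7): [v_0], [v_1], [v_2], [v_3], [v_4], [v_5], [v_6]
  1-simplices (8): [v_0,v_2], [v_0,v_3], [v_0,v_5], [v_0,v_6], [v_2,v_3], [v_3,v_4], [v_4,v_6], [v_5,v_6]
  2-simplices (2): [v_0,v_2,v_3], [v_0,v_5,v_6]

Hence C_0 ≅ Z^7, C_1 ≅ Z^8, C_2 ≅ Z^2.

∂_1: C_1 → C_0 is given by ∂[p,q] = [q] − [p].
The resulting 7×8 matrix has rank 5, and its Smith normal form has invariant factors (1,1,1,1,1).

∂_2: C_2 → C_1 acts by ∂[p,q,r] = [q,r] − [p,r] + [p,q]. For instance
  ∂[v_0,v_2,v_3] = [v_2,v_3] − [v_0,v_3] + [v_0,v_2],
  ∂[v_0,v_5,v_6] = [v_5,v_6] − [v_0,v_6] + [v_0,v_5].
This gives a 8×2 integer matrix of rank 2; reducing to Smith normal form yields diagonal entries (1,1).

Computing H_k = (kernel of ∂_k) / (image of ∂_{k+1}):

  H_0: rank C_0 − rank ∂_1 = 7 − 5 = 2, and the invariant factors of ∂_1 are all 1, so H_0 = Z^2.
  H_1: rank ker ∂_1 − rank ∂_2 = (8 − 5) − 2 = 1, and the invariant factors of ∂_2 are all 1, so H_1 = Z.
  H_2: rank ker ∂_2 − rank ∂_3 = (2 − 2) − 0 = 0, and there is no ∂_3, so H_2 = 0.

Hence the Betti numbers are b_0 = 2, b_1 = 1, b_2 = 0.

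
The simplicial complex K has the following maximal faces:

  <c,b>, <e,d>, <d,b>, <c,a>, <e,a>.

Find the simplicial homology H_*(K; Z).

Take the total order a < b < c < d < e on the vertex set. Then K (dimension 1) consists of the simplices:

  0-simplices (5): a, b, c, d, e
  1-simplices (5): ac, ae, bc, bd, de

giving chain groups C_0 ≅ Z^5, C_1 ≅ Z^5.

∂_1: C_1 → C_0 maps an edge to its endpoints' difference, ∂[p,q] = q − p. For instance
  ∂bc = c − b.
This gives a 5×5 integer matrix of rank 4; reducing to Smith normal form yields diagonal entries (1,1,1,1).

Now H_k = ker ∂_k / im ∂_{k+1}, so:

  H_0: rank C_0 − rank ∂_1 = 5 − 4 = 1, and the invariant factors of ∂_1 are all 1, so H_0 ≅ Z.
  H_1: rank ker ∂_1 − rank ∂_2 = (5 − 4) − 0 = 1, and there is no ∂_2, so H_1 ≅ Z.

As a check, the Euler characteristic is 5 − 5 = 0, which agrees with 1 − 1 = 0.

H_0 ≅ Z,  H_1 ≅ Z.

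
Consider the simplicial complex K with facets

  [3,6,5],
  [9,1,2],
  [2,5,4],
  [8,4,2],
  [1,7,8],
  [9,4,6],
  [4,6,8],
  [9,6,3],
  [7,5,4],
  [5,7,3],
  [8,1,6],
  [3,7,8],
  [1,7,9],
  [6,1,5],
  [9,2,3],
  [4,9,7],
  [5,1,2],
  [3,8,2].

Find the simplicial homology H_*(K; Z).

H_0 ≅ Z,  H_1 ≅ Z^2,  H_2 ≅ Z.

K has 9 vertices, 27 edges, 18 triangles.
rank ∂_0 = 0, rank ∂_1 = 8 ⇒ b_0 = 9 − 0 − 8 = 1; all invariant factors of ∂_1 are 1 so no torsion. So H_0 = Z.
rank ∂_1 = 8, rank ∂_2 = 17 ⇒ b_1 = 27 − 8 − 17 = 2; all invariant factors of ∂_2 are 1 so no torsion. So H_1 = Z^2.
rank ∂_2 = 17, rank ∂_3 = 0 ⇒ b_2 = 18 − 17 − 0 = 1. So H_2 = Z.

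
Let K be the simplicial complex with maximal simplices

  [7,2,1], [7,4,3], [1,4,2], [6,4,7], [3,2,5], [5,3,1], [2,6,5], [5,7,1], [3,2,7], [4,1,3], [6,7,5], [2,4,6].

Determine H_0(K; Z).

Fix the vertex order 1 < 2 < 3 < 4 < 5 < 6 < 7 and write every simplex with vertices in increasing order. Then dim K = 2 and the simplices of K are:

  0-simplices (7): [1], [2], [3], [4], [5], [6], [7]
  1-simplices (18): [1,2], [1,3], [1,4], [1,5], [1,7], [2,3], [2,4], [2,5], [2,6], [2,7], [3,4], [3,5], [3,7], [4,6], [4,7], [5,6], [5,7], [6,7]
  2-simplices (12): [1,2,4], [1,2,7], [1,3,4], [1,3,5], [1,5,7], [2,3,5], [2,3,7], [2,4,6], [2,5,6], [3,4,7], [4,6,7], [5,6,7]

giving chain groups C_0 ≅ Z^7, C_1 ≅ Z^18, C_2 ≅ Z^12.

The boundary map ∂_1: C_1 → C_0 is given by ∂[p,q] = [q] − [p]. For instance
  ∂[1,3] = [3] − [1].
The resulting 7×18 matrix has rank 6, and its Smith normal form has invariant factors (1,1,1,1,1,1).

Boundary ∂_2: C_2 → C_1 maps a triangle to the signed sum of its edges. For instance
  ∂[2,3,7] = [3,7] − [2,7] + [2,3],
  ∂[1,2,4] = [2,4] − [1,4] + [1,2].
The resulting 18×12 matrix has rank 12, and its Smith normal form has invariant factors (1,1,1,1,1,1,1,1,1,1,1,2).

Computing H_k = (kernel of ∂_k) / (image of ∂_{k+1}):

  H_0: rank C_0 − rank ∂_1 = 7 − 6 = 1, and the invariant factors of ∂_1 are all 1, so H_0 = Z.

H_0 ≅ Z.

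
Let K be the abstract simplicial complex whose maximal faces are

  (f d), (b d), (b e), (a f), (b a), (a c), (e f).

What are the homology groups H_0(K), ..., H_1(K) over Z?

H_0 ≅ Z,  H_1 ≅ Z^2.

Order the vertices as a < b < c < d < e < f. Listing each simplex with vertices in this order, K has dimension 1 with simplices:

  0-simplices (6): a, b, c, d, e, f
  1-simplices (7): ab, ac, af, bd, be, df, ef

so the chain groups are C_0 ≅ Z^6, C_1 ≅ Z^7.

The boundary map ∂_1: C_1 → C_0 sends each edge [p,q] (with p < q) to q − p.
The resulting 6×7 matrix has rank 5, and its Smith normal form has invariant factors (1,1,1,1,1).

Now H_k = ker ∂_k / im ∂_{k+1}, so:

  H_0: rank C_0 − rank ∂_1 = 6 − 5 = 1, and the invariant factors of ∂_1 are all 1, so H_0 ≅ Z.
  H_1: rank ker ∂_1 − rank ∂_2 = (7 − 5) − 0 = 2, and there is no ∂_2, so H_1 ≅ Z^2.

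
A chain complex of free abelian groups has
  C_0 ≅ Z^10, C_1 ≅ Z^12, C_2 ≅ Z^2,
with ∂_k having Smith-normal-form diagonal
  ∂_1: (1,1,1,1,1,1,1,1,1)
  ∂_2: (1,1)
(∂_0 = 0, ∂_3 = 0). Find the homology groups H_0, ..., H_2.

H_0: b_0 = 10 − 0 − 9 = 1; torsion from ∂_1 factors > 1: none. So H_0 ≅ Z.
H_1: b_1 = 12 − 9 − 2 = 1; torsion from ∂_2 factors > 1: none. So H_1 ≅ Z.
H_2: b_2 = 2 − 2 − 0 = 0; torsion from ∂_3 factors > 1: none. So H_2 ≅ 0.

H_0 ≅ Z,  H_1 ≅ Z,  H_2 = 0.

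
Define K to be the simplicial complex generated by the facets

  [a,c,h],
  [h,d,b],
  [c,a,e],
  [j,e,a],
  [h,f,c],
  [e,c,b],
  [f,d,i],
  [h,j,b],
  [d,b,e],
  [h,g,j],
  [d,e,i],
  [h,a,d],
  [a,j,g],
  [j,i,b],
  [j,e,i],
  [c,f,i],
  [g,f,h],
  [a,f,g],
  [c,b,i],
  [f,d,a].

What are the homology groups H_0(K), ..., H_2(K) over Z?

We work with the vertex ordering a < b < c < d < e < f < g < h < i < j. The simplices of K, each written with vertices in increasing order, are:

  0-simplices (10): a, b, c, d, e, f, g, h, i, j
  1-simplices (30): ac, ad, ae, af, ag, ah, aj, bc, bd, be, bh, bi, bj, ce, cf, ch, ci, de, df, dh, di, ei, ej, fg, fh, fi, gh, gj, hj, ij
  2-simplices (20): ace, ach, adf, adh, aej, afg, agj, bce, bci, bde, bdh, bhj, bij, cfh, cfi, dei, dfi, eij, fgh, ghj

giving chain groups C_0 ≅ Z^10, C_1 ≅ Z^30, C_2 ≅ Z^20.

Boundary ∂_1: C_1 → C_0 is given by ∂[p,q] = [q] − [p]. For instance
  ∂ae = e − a.
This gives a 10×30 integer matrix of rank 9; reducing to Smith normal form yields diagonal entries (1,1,1,1,1,1,1,1,1).

∂_2: C_2 → C_1 sends each 2-simplex [p,q,r] to [q,r] − [p,r] + [p,q]. For instance
  ∂adf = df − af + ad,
  ∂dei = ei − di + de.
As a 30×20 matrix over Z this has rank 20, with invariant factors (1,1,1,1,1,1,1,1,1,1,1,1,1,1,1,1,1,1,1,2).

Reading off H_k = ker ∂_k / im ∂_{k+1}:

  H_0: rank C_0 − rank ∂_1 = 10 − 9 = 1, and the invariant factors of ∂_1 are all 1, so H_0 = Z.
  H_1: rank ker ∂_1 − rank ∂_2 = (30 − 9) − 20 = 1, and ∂_2 has invariant factor 2 > 1, so H_1 = Z ⊕ Z/2.
  H_2: rank ker ∂_2 − rank ∂_3 = (20 − 20) − 0 = 0, and there is no ∂_3, so H_2 = 0.

As a check, the Euler characteristic is 10 − 30 + 20 = 0, which agrees with 1 − 1 + 0 = 0.

H_0 = Z,  H_1 = Z ⊕ Z/2,  H_2 = 0.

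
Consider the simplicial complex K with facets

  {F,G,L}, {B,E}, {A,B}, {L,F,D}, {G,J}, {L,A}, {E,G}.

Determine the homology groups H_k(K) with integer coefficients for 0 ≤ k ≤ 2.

Take the total order A < B < D < E < F < G < J < L on the vertex set. Then K (dimension 2) consists of the simplices:

  0-simplices (8): A, B, D, E, F, G, J, L
  1-simplices (10): AB, AL, BE, DF, DL, EG, FG, FL, GJ, GL
  2-simplices (2): DFL, FGL

giving chain groups C_0 ≅ Z^8, C_1 ≅ Z^10, C_2 ≅ Z^2.

Boundary ∂_1: C_1 → C_0 sends each edge [p,q] (with p < q) to q − p.
This gives a 8×10 integer matrix of rank 7; reducing to Smith normal form yields diagonal entries (1,1,1,1,1,1,1).

The boundary map ∂_2: C_2 → C_1 maps a triangle to the signed sum of its edges. For instance
  ∂FGL = GL − FL + FG,
  ∂DFL = FL − DL + DF.
The 10×2 boundary matrix has rank 2 and Smith normal form diag(1,1).

From H_k ≅ ker(∂_k) / im(∂_{k+1}) we obtain:

  H_0: rank C_0 − rank ∂_1 = 8 − 7 = 1, and the invariant factors of ∂_1 are all 1, so H_0 ≅ Z.
  H_1: rank ker ∂_1 − rank ∂_2 = (10 − 7) − 2 = 1, and the invariant factors of ∂_2 are all 1, so H_1 ≅ Z.
  H_2: rank ker ∂_2 − rank ∂_3 = (2 − 2) − 0 = 0, and there is no ∂_3, so H_2 ≅ 0.

H_0 ≅ Z,  H_1 ≅ Z,  H_2 = 0.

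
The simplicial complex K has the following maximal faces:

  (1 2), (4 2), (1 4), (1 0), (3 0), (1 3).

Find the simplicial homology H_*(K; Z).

We work with the vertex ordering 0 < 1 < 2 < 3 < 4. The simplices of K, each written with vertices in increasing order, are:

  0-simplices (5): [0], [1], [2], [3], [4]
  1-simplices (6): [0,1], [0,3], [1,2], [1,3], [1,4], [2,4]

Hence C_0 ≅ Z^5, C_1 ≅ Z^6.

The boundary map ∂_1: C_1 → C_0 maps an edge to its endpoints' difference, ∂[p,q] = q − p. For instance
  ∂[0,3] = [3] − [0].
The 5×6 boundary matrix has rank 4 and Smith normal form diag(1,1,1,1).

Reading off H_k = ker ∂_k / im ∂_{k+1}:

  H_0: rank C_0 − rank ∂_1 = 5 − 4 = 1, and the invariant factors of ∂_1 are all 1, so H_0 = Z.
  H_1: rank ker ∂_1 − rank ∂_2 = (6 − 4) − 0 = 2, and there is no ∂_2, so H_1 = Z^2.

H_0 = Z,  H_1 = Z^2.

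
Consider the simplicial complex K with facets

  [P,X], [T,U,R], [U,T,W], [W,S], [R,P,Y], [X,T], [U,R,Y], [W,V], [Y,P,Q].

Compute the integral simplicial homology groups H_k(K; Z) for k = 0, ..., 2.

Fix the vertex order P < Q < R < S < T < U < V < W < X < Y and write every simplex with vertices in increasing order. Then dim K = 2 and the simplices of K are:

  0-simplices (10): P, Q, R, S, T, U, V, W, X, Y
  1-simplices (15): PQ, PR, PX, PY, QY, RT, RU, RY, SW, TU, TW, TX, UW, UY, VW
  2-simplices (5): PQY, PRY, RTU, RUY, TUW

so the chain groups are C_0 ≅ Z^10, C_1 ≅ Z^15, C_2 ≅ Z^5.

The boundary map ∂_1: C_1 → C_0 sends each edge [p,q] (with p < q) to q − p. For instance
  ∂QY = Y − Q.
The 10×15 boundary matrix has rank 9 and Smith normal form diag(1,1,1,1,1,1,1,1,1).

∂_2: C_2 → C_1 sends each 2-simplex [p,q,r] to [q,r] − [p,r] + [p,q]. For instance
  ∂RUY = UY − RY + RU,
  ∂RTU = TU − RU + RT.
As a 15×5 matrix over Z this has rank 5, with invariant factors (1,1,1,1,1).

Reading off H_k = ker ∂_k / im ∂_{k+1}:

  H_0: rank C_0 − rank ∂_1 = 10 − 9 = 1, and the invariant factors of ∂_1 are all 1, so H_0 = Z.
  H_1: rank ker ∂_1 − rank ∂_2 = (15 − 9) − 5 = 1, and the invariant factors of ∂_2 are all 1, so H_1 = Z.
  H_2: rank ker ∂_2 − rank ∂_3 = (5 − 5) − 0 = 0, and there is no ∂_3, so H_2 = 0.

H_0 = Z,  H_1 = Z,  H_2 = 0.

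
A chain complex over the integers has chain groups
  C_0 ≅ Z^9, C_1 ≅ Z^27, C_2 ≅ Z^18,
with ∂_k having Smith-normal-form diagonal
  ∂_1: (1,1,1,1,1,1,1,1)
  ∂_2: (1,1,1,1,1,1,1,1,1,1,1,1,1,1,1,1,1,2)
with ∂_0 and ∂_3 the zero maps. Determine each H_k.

H_0: b_0 = 9 − 0 − 8 = 1; torsion from ∂_1 factors > 1: none. So H_0 ≅ Z.
H_1: b_1 = 27 − 8 − 18 = 1; torsion from ∂_2 factors > 1: [2]. So H_1 ≅ Z ⊕ Z/2.
H_2: b_2 = 18 − 18 − 0 = 0; torsion from ∂_3 factors > 1: none. So H_2 ≅ 0.

H_0 ≅ Z,  H_1 ≅ Z ⊕ Z/2,  H_2 = 0.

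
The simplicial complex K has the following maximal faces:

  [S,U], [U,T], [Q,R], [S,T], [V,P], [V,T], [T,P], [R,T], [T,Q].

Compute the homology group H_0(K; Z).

H_0 = Z.

We work with the vertex ordering P < Q < R < S < T < U < V. The simplices of K, each written with vertices in increasing order, are:

  0-simplices (7): P, Q, R, S, T, U, V
  1-simplices (9): PT, PV, QR, QT, RT, ST, SU, TU, TV

so the chain groups are C_0 ≅ Z^7, C_1 ≅ Z^9.

The boundary map ∂_1: C_1 → C_0 sends each edge [p,q] (with p < q) to q − p. For instance
  ∂TU = U − T.
The 7×9 boundary matrix has rank 6 and Smith normal form diag(1,1,1,1,1,1).

Now H_k = ker ∂_k / im ∂_{k+1}, so:

  H_0: rank C_0 − rank ∂_1 = 7 − 6 = 1, and the invariant factors of ∂_1 are all 1, so H_0 ≅ Z.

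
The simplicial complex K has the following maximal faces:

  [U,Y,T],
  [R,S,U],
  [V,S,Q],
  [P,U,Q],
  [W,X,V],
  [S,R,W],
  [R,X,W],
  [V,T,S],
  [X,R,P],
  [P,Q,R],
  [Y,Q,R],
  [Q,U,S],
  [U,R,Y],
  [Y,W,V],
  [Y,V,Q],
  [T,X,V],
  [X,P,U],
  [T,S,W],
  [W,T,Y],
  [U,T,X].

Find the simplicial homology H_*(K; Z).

H_0 ≅ Z,  H_1 ≅ Z ⊕ Z/2Z,  H_2 = 0.

K has 10 vertices, 30 edges, 20 triangles.
rank ∂_0 = 0, rank ∂_1 = 9 ⇒ b_0 = 10 − 0 − 9 = 1; all invariant factors of ∂_1 are 1 so no torsion. So H_0 ≅ Z.
rank ∂_1 = 9, rank ∂_2 = 20 ⇒ b_1 = 30 − 9 − 20 = 1; ∂_2 has invariant factor(s) [2] giving torsion. So H_1 ≅ Z ⊕ Z/2Z.
rank ∂_2 = 20, rank ∂_3 = 0 ⇒ b_2 = 20 − 20 − 0 = 0. So H_2 ≅ 0.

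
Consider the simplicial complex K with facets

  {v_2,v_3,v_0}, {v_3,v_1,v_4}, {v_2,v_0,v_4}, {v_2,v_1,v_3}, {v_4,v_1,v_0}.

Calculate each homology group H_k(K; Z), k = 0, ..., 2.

H_0 = Z,  H_1 = Z,  H_2 = 0.

Take the total order v_0 < v_1 < v_2 < v_3 < v_4 on the vertex set. Then K (dimension 2) consists of the simplices:

  0-simplices (5): [v_0], [v_1], [v_2], [v_3], [v_4]
  1-simplices (10): [v_0,v_1], [v_0,v_2], [v_0,v_3], [v_0,v_4], [v_1,v_2], [v_1,v_3], [v_1,v_4], [v_2,v_3], [v_2,v_4], [v_3,v_4]
  2-simplices (5): [v_0,v_1,v_4], [v_0,v_2,v_3], [v_0,v_2,v_4], [v_1,v_2,v_3], [v_1,v_3,v_4]

so the chain groups are C_0 ≅ Z^5, C_1 ≅ Z^10, C_2 ≅ Z^5.

∂_1: C_1 → C_0 sends each edge [p,q] (with p < q) to q − p. For instance
  ∂[v_1,v_2] = [v_2] − [v_1].
This gives a 5×10 integer matrix of rank 4; reducing to Smith normal form yields diagonal entries (1,1,1,1).

The boundary map ∂_2: C_2 → C_1 acts by ∂[p,q,r] = [q,r] − [p,r] + [p,q]. For instance
  ∂[v_1,v_2,v_3] = [v_2,v_3] − [v_1,v_3] + [v_1,v_2],
  ∂[v_0,v_2,v_3] = [v_2,v_3] − [v_0,v_3] + [v_0,v_2].
As a 10×5 matrix over Z this has rank 5, with invariant factors (1,1,1,1,1).

Now H_k = ker ∂_k / im ∂_{k+1}, so:

  H_0: rank C_0 − rank ∂_1 = 5 − 4 = 1, and the invariant factors of ∂_1 are all 1, so H_0 ≅ Z.
  H_1: rank ker ∂_1 − rank ∂_2 = (10 − 4) − 5 = 1, and the invariant factors of ∂_2 are all 1, so H_1 ≅ Z.
  H_2: rank ker ∂_2 − rank ∂_3 = (5 − 5) − 0 = 0, and there is no ∂_3, so H_2 ≅ 0.

(K is a triangulation of the Möbius band.)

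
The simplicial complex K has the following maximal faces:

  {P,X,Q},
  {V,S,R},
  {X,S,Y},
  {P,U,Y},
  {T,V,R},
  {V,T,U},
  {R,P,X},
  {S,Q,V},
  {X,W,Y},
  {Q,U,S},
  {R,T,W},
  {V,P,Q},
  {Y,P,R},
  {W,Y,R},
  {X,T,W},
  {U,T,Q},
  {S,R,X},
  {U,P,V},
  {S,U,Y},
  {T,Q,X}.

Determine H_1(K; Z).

H_1 = Z ⊕ Z_2.

Take the total order P < Q < R < S < T < U < V < W < X < Y on the vertex set. Then K (dimension 2) consists of the simplices:

  0-simplices (10): P, Q, R, S, T, U, V, W, X, Y
  1-simplices (30): PQ, PR, PU, PV, PX, PY, QS, QT, QU, QV, QX, RS, RT, RV, RW, RX, RY, SU, SV, SX, SY, TU, TV, TW, TX, UV, UY, WX, WY, XY
  2-simplices (20): PQV, PQX, PRX, PRY, PUV, PUY, QSU, QSV, QTU, QTX, RSV, RSX, RTV, RTW, RWY, SUY, SXY, TUV, TWX, WXY

Hence C_0 ≅ Z^10, C_1 ≅ Z^30, C_2 ≅ Z^20.

∂_1: C_1 → C_0 maps an edge to its endpoints' difference, ∂[p,q] = q − p.
The 10×30 boundary matrix has rank 9 and Smith normal form diag(1,1,1,1,1,1,1,1,1).

The boundary map ∂_2: C_2 → C_1 sends each 2-simplex [p,q,r] to [q,r] − [p,r] + [p,q]. For instance
  ∂PUY = UY − PY + PU,
  ∂SUY = UY − SY + SU.
This gives a 30×20 integer matrix of rank 20; reducing to Smith normal form yields diagonal entries (1,1,1,1,1,1,1,1,1,1,1,1,1,1,1,1,1,1,1,2).

Reading off H_k = ker ∂_k / im ∂_{k+1}:

  H_1: rank ker ∂_1 − rank ∂_2 = (30 − 9) − 20 = 1, and ∂_2 has invariant factor 2 > 1, so H_1 = Z ⊕ Z_2.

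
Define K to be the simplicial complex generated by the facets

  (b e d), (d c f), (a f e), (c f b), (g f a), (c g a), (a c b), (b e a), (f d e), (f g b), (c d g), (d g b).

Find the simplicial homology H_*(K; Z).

H_0 ≅ Z,  H_1 ≅ Z_2,  H_2 = 0.

Fix the vertex order a < b < c < d < e < f < g and write every simplex with vertices in increasing order. Then dim K = 2 and the simplices of K are:

  0-simplices (7): a, b, c, d, e, f, g
  1-simplices (18): ab, ac, ae, af, ag, bc, bd, be, bf, bg, cd, cf, cg, de, df, dg, ef, fg
  2-simplices (12): abc, abe, acg, aef, afg, bcf, bde, bdg, bfg, cdf, cdg, def

Hence C_0 ≅ Z^7, C_1 ≅ Z^18, C_2 ≅ Z^12.

The boundary map ∂_1: C_1 → C_0 is given by ∂[p,q] = [q] − [p].
The 7×18 boundary matrix has rank 6 and Smith normal form diag(1,1,1,1,1,1).

Boundary ∂_2: C_2 → C_1 maps a triangle to the signed sum of its edges. For instance
  ∂cdg = dg − cg + cd,
  ∂acg = cg − ag + ac.
The resulting 18×12 matrix has rank 12, and its Smith normal form has invariant factors (1,1,1,1,1,1,1,1,1,1,1,2).

Computing H_k = (kernel of ∂_k) / (image of ∂_{k+1}):

  H_0: rank C_0 − rank ∂_1 = 7 − 6 = 1, and the invariant factors of ∂_1 are all 1, so H_0 ≅ Z.
  H_1: rank ker ∂_1 − rank ∂_2 = (18 − 6) − 12 = 0, and ∂_2 has invariant factor 2 > 1, so H_1 ≅ Z_2.
  H_2: rank ker ∂_2 − rank ∂_3 = (12 − 12) − 0 = 0, and there is no ∂_3, so H_2 ≅ 0.

As a check, the Euler characteristic is 7 − 18 + 12 = 1, which agrees with 1 − 0 + 0 = 1.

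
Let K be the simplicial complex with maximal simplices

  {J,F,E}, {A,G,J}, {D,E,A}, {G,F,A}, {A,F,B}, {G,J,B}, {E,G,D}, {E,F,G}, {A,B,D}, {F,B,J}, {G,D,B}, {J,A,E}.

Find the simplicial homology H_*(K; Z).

H_0 = Z,  H_1 = Z/2,  H_2 = 0.

Fix the vertex order A < B < D < E < F < G < J and write every simplex with vertices in increasing order. Then dim K = 2 and the simplices of K are:

  0-simplices (7): A, B, D, E, F, G, J
  1-simplices (18): AB, AD, AE, AF, AG, AJ, BD, BF, BG, BJ, DE, DG, EF, EG, EJ, FG, FJ, GJ
  2-simplices (12): ABD, ABF, ADE, AEJ, AFG, AGJ, BDG, BFJ, BGJ, DEG, EFG, EFJ

so the chain groups are C_0 ≅ Z^7, C_1 ≅ Z^18, C_2 ≅ Z^12.

Boundary ∂_1: C_1 → C_0 maps an edge to its endpoints' difference, ∂[p,q] = q − p. For instance
  ∂AG = G − A.
The resulting 7×18 matrix has rank 6, and its Smith normal form has invariant factors (1,1,1,1,1,1).

The boundary map ∂_2: C_2 → C_1 sends each 2-simplex [p,q,r] to [q,r] − [p,r] + [p,q]. For instance
  ∂BFJ = FJ − BJ + BF,
  ∂BGJ = GJ − BJ + BG.
This gives a 18×12 integer matrix of rank 12; reducing to Smith normal form yields diagonal entries (1,1,1,1,1,1,1,1,1,1,1,2).

Now H_k = ker ∂_k / im ∂_{k+1}, so:

  H_0: rank C_0 − rank ∂_1 = 7 − 6 = 1, and the invariant factors of ∂_1 are all 1, so H_0 = Z.
  H_1: rank ker ∂_1 − rank ∂_2 = (18 − 6) − 12 = 0, and ∂_2 has invariant factor 2 > 1, so H_1 = Z/2.
  H_2: rank ker ∂_2 − rank ∂_3 = (12 − 12) − 0 = 0, and there is no ∂_3, so H_2 = 0.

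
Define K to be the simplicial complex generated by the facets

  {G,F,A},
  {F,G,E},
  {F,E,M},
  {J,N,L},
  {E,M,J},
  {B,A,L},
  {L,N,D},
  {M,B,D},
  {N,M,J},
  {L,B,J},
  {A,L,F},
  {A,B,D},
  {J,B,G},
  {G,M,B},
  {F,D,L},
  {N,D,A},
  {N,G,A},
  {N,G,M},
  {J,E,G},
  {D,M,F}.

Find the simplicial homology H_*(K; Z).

H_0 ≅ Z,  H_1 ≅ Z × Z/2,  H_2 = 0.

K has 10 vertices, 30 edges, 20 triangles.
rank ∂_0 = 0, rank ∂_1 = 9 ⇒ b_0 = 10 − 0 − 9 = 1; all invariant factors of ∂_1 are 1 so no torsion. So H_0 ≅ Z.
rank ∂_1 = 9, rank ∂_2 = 20 ⇒ b_1 = 30 − 9 − 20 = 1; ∂_2 has invariant factor(s) [2] giving torsion. So H_1 ≅ Z × Z/2.
rank ∂_2 = 20, rank ∂_3 = 0 ⇒ b_2 = 20 − 20 − 0 = 0. So H_2 ≅ 0.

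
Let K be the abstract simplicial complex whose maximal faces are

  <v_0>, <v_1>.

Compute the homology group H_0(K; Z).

Order the vertices as v_0 < v_1. Listing each simplex with vertices in this order, K has dimension 0 with simplices:

  0-simplices (2): [v_0], [v_1]

so the chain groups are C_0 ≅ Z^2.

Now H_k = ker ∂_k / im ∂_{k+1}, so:

  H_0: rank C_0 − rank ∂_1 = 2 − 0 = 2, and there is no ∂_1, so H_0 = Z^2.

(K is a triangulation of a set of 2 points.)

H_0 = Z^2.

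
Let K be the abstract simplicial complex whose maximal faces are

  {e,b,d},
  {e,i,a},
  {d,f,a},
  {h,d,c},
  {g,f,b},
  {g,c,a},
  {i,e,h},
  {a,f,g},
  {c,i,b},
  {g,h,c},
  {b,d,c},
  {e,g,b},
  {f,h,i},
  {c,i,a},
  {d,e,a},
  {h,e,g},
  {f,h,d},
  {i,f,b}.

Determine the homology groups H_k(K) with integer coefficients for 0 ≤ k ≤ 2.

We work with the vertex ordering a < b < c < d < e < f < g < h < i. The simplices of K, each written with vertices in increasing order, are:

  0-simplices (9): a, b, c, d, e, f, g, h, i
  1-simplices (27): ac, ad, ae, af, ag, ai, bc, bd, be, bf, bg, bi, cd, cg, ch, ci, de, df, dh, eg, eh, ei, fg, fh, fi, gh, hi
  2-simplices (18): acg, aci, ade, adf, aei, afg, bcd, bci, bde, beg, bfg, bfi, cdh, cgh, dfh, egh, ehi, fhi

giving chain groups C_0 ≅ Z^9, C_1 ≅ Z^27, C_2 ≅ Z^18.

Boundary ∂_1: C_1 → C_0 sends each edge [p,q] (with p < q) to q − p. For instance
  ∂ae = e − a.
The resulting 9×27 matrix has rank 8, and its Smith normal form has invariant factors (1,1,1,1,1,1,1,1).

Boundary ∂_2: C_2 → C_1 sends each 2-simplex [p,q,r] to [q,r] − [p,r] + [p,q]. For instance
  ∂ehi = hi − ei + eh,
  ∂cgh = gh − ch + cg.
The resulting 27×18 matrix has rank 17, and its Smith normal form has invariant factors (1,1,1,1,1,1,1,1,1,1,1,1,1,1,1,1,1).

From H_k ≅ ker(∂_k) / im(∂_{k+1}) we obtain:

  H_0: rank C_0 − rank ∂_1 = 9 − 8 = 1, and the invariant factors of ∂_1 are all 1, so H_0 = Z.
  H_1: rank ker ∂_1 − rank ∂_2 = (27 − 8) − 17 = 2, and the invariant factors of ∂_2 are all 1, so H_1 = Z^2.
  H_2: rank ker ∂_2 − rank ∂_3 = (18 − 17) − 0 = 1, and there is no ∂_3, so H_2 = Z.

H_0 ≅ Z,  H_1 ≅ Z^2,  H_2 ≅ Z.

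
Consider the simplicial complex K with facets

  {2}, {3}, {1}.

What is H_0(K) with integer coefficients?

H_0 ≅ Z^3.

Take the total order 1 < 2 < 3 on the vertex set. Then K (dimension 0) consists of the simplices:

  0-simplices (3): [1], [2], [3]

giving chain groups C_0 ≅ Z^3.

Computing H_k = (kernel of ∂_k) / (image of ∂_{k+1}):

  H_0: rank C_0 − rank ∂_1 = 3 − 0 = 3, and there is no ∂_1, so H_0 ≅ Z^3.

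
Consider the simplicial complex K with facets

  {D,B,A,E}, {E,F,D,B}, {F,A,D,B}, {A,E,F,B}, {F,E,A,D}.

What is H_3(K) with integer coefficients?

H_3 = Z.

Take the total order A < B < D < E < F on the vertex set. Then K (dimension 3) consists of the simplices:

  0-simplices (5): A, B, D, E, F
  1-simplices (10): AB, AD, AE, AF, BD, BE, BF, DE, DF, EF
  2-simplices (10): ABD, ABE, ABF, ADE, ADF, AEF, BDE, BDF, BEF, DEF
  3-simplices (5): ABDE, ABDF, ABEF, ADEF, BDEF

giving chain groups C_0 ≅ Z^5, C_1 ≅ Z^10, C_2 ≅ Z^10, C_3 ≅ Z^5.

The boundary map ∂_1: C_1 → C_0 sends each edge [p,q] (with p < q) to q − p. For instance
  ∂BD = D − B.
This gives a 5×10 integer matrix of rank 4; reducing to Smith normal form yields diagonal entries (1,1,1,1).

Boundary ∂_2: C_2 → C_1 acts by ∂[p,q,r] = [q,r] − [p,r] + [p,q]. For instance
  ∂BDF = DF − BF + BD,
  ∂AEF = EF − AF + AE.
The 10×10 boundary matrix has rank 6 and Smith normal form diag(1,1,1,1,1,1).

∂_3: C_3 → C_2 sends each 3-simplex σ to the alternating sum Σ_i (−1)^i (σ with its i-th vertex removed). For instance
  ∂ABEF = BEF − AEF + ABF − ABE,
  ∂ADEF = DEF − AEF + ADF − ADE.
The 10×5 boundary matrix has rank 4 and Smith normal form diag(1,1,1,1).

Computing H_k = (kernel of ∂_k) / (image of ∂_{k+1}):

  H_3: rank ker ∂_3 − rank ∂_4 = (5 − 4) − 0 = 1, and there is no ∂_4, so H_3 = Z.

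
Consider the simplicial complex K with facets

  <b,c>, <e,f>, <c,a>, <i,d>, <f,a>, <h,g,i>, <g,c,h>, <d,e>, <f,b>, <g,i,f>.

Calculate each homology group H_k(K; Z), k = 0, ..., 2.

K has 9 vertices, 14 edges, 3 triangles.
rank ∂_0 = 0, rank ∂_1 = 8 ⇒ b_0 = 9 − 0 − 8 = 1; all invariant factors of ∂_1 are 1 so no torsion. So H_0 = Z.
rank ∂_1 = 8, rank ∂_2 = 3 ⇒ b_1 = 14 − 8 − 3 = 3; all invariant factors of ∂_2 are 1 so no torsion. So H_1 = Z^3.
rank ∂_2 = 3, rank ∂_3 = 0 ⇒ b_2 = 3 − 3 − 0 = 0. So H_2 = 0.

H_0 = Z,  H_1 = Z^3,  H_2 = 0.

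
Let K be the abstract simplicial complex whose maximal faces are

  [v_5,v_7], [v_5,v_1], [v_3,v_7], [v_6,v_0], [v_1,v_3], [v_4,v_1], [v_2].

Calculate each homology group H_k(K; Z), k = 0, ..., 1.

H_0 ≅ Z^3,  H_1 ≅ Z.

K has 8 vertices, 6 edges.
rank ∂_0 = 0, rank ∂_1 = 5 ⇒ b_0 = 8 − 0 − 5 = 3; all invariant factors of ∂_1 are 1 so no torsion. So H_0 = Z^3.
rank ∂_1 = 5, rank ∂_2 = 0 ⇒ b_1 = 6 − 5 − 0 = 1. So H_1 = Z.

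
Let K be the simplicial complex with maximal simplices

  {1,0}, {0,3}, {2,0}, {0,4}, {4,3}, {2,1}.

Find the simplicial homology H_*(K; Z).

Fix the vertex order 0 < 1 < 2 < 3 < 4 and write every simplex with vertices in increasing order. Then dim K = 1 and the simplices of K are:

  0-simplices (5): [0], [1], [2], [3], [4]
  1-simplices (6): [0,1], [0,2], [0,3], [0,4], [1,2], [3,4]

Hence C_0 ≅ Z^5, C_1 ≅ Z^6.

The boundary map ∂_1: C_1 → C_0 maps an edge to its endpoints' difference, ∂[p,q] = q − p. For instance
  ∂[0,4] = [4] − [0].
As a 5×6 matrix over Z this has rank 4, with invariant factors (1,1,1,1).

Computing H_k = (kernel of ∂_k) / (image of ∂_{k+1}):

  H_0: rank C_0 − rank ∂_1 = 5 − 4 = 1, and the invariant factors of ∂_1 are all 1, so H_0 = Z.
  H_1: rank ker ∂_1 − rank ∂_2 = (6 − 4) − 0 = 2, and there is no ∂_2, so H_1 = Z^2.

(K is a triangulation of a wedge of 2 circles.)

H_0 = Z,  H_1 = Z^2.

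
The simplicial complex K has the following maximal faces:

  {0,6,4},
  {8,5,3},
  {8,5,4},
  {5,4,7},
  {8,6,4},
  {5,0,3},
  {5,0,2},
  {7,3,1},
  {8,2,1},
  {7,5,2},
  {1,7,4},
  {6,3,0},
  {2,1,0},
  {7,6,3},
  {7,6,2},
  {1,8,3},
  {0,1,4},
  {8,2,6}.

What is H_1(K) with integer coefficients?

H_1 ≅ Z^2.

Take the total order 0 < 1 < 2 < 3 < 4 < 5 < 6 < 7 < 8 on the vertex set. Then K (dimension 2) consists of the simplices:

  0-simplices (9): [0], [1], [2], [3], [4], [5], [6], [7], [8]
  1-simplices (27): (27 of them)
  2-simplices (18): [0,1,2], [0,1,4], [0,2,5], [0,3,5], [0,3,6], [0,4,6], [1,2,8], [1,3,7], [1,3,8], [1,4,7], [2,5,7], [2,6,7], [2,6,8], [3,5,8], [3,6,7], [4,5,7], [4,5,8], [4,6,8]

Hence C_0 ≅ Z^9, C_1 ≅ Z^27, C_2 ≅ Z^18.

∂_1: C_1 → C_0 sends each edge [p,q] (with p < q) to q − p.
This gives a 9×27 integer matrix of rank 8; reducing to Smith normal form yields diagonal entries (1,1,1,1,1,1,1,1).

The boundary map ∂_2: C_2 → C_1 acts by ∂[p,q,r] = [q,r] − [p,r] + [p,q]. For instance
  ∂[3,5,8] = [5,8] − [3,8] + [3,5],
  ∂[2,5,7] = [5,7] − [2,7] + [2,5].
As a 27×18 matrix over Z this has rank 17, with invariant factors (1,1,1,1,1,1,1,1,1,1,1,1,1,1,1,1,1).

Computing H_k = (kernel of ∂_k) / (image of ∂_{k+1}):

  H_1: rank ker ∂_1 − rank ∂_2 = (27 − 8) − 17 = 2, and the invariant factors of ∂_2 are all 1, so H_1 ≅ Z^2.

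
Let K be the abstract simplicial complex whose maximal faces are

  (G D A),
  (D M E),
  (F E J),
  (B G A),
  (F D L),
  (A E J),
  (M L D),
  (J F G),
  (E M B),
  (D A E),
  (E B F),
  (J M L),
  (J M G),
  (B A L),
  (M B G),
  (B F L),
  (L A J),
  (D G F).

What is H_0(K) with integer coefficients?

We work with the vertex ordering A < B < D < E < F < G < J < L < M. The simplices of K, each written with vertices in increasing order, are:

  0-simplices (9): A, B, D, E, F, G, J, L, M
  1-simplices (27): AB, AD, AE, AG, AJ, AL, BE, BF, BG, BL, BM, DE, DF, DG, DL, DM, EF, EJ, EM, FG, FJ, FL, GJ, GM, JL, JM, LM
  2-simplices (18): ABG, ABL, ADE, ADG, AEJ, AJL, BEF, BEM, BFL, BGM, DEM, DFG, DFL, DLM, EFJ, FGJ, GJM, JLM

so the chain groups are C_0 ≅ Z^9, C_1 ≅ Z^27, C_2 ≅ Z^18.

∂_1: C_1 → C_0 is given by ∂[p,q] = [q] − [p]. For instance
  ∂AG = G − A.
The resulting 9×27 matrix has rank 8, and its Smith normal form has invariant factors (1,1,1,1,1,1,1,1).

Boundary ∂_2: C_2 → C_1 acts by ∂[p,q,r] = [q,r] − [p,r] + [p,q]. For instance
  ∂AJL = JL − AL + AJ,
  ∂ABL = BL − AL + AB.
As a 27×18 matrix over Z this has rank 17, with invariant factors (1,1,1,1,1,1,1,1,1,1,1,1,1,1,1,1,1).

From H_k ≅ ker(∂_k) / im(∂_{k+1}) we obtain:

  H_0: rank C_0 − rank ∂_1 = 9 − 8 = 1, and the invariant factors of ∂_1 are all 1, so H_0 = Z.

H_0 ≅ Z.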